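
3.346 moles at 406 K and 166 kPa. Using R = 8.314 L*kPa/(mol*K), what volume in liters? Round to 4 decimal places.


PV = nRT, solve for V = nRT / P.
nRT = 3.346 * 8.314 * 406 = 11294.3695
V = 11294.3695 / 166
V = 68.03837048 L, rounded to 4 dp:

68.0384 L


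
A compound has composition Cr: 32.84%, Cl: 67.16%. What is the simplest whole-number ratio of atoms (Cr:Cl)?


Assume 100 g of compound, divide each mass% by atomic mass to get moles, then normalize by the smallest to get a raw atom ratio.
Moles per 100 g: Cr: 32.84/51.996 = 0.6316, Cl: 67.16/35.453 = 1.8943
Raw ratio (divide by min = 0.6316): Cr: 1.0, Cl: 2.999
Multiply by 1 to clear fractions: Cr: 1.0 ~= 1, Cl: 2.999 ~= 3
Reduce by GCD to get the simplest whole-number ratio:

1:3


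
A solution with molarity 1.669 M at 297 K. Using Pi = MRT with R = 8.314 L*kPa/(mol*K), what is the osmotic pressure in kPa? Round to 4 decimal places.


Osmotic pressure (van't Hoff): Pi = M*R*T.
RT = 8.314 * 297 = 2469.258
Pi = 1.669 * 2469.258
Pi = 4121.191602 kPa, rounded to 4 dp:

4121.1916 kPa


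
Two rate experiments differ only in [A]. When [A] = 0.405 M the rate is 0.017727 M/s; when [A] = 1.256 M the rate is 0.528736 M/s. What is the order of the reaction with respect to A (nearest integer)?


Rate is proportional to [A]^n, so rate2/rate1 = ([A]2/[A]1)^n. Take logs to solve for n.
rate2/rate1 = 0.528736 / 0.017727 = 29.8266
[A]2/[A]1 = 1.256 / 0.405 = 3.1012
n = ln(29.8266) / ln(3.1012) = 3.0
Nearest integer order:

3


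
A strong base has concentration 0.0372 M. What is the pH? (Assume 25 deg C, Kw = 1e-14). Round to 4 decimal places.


A strong base dissociates completely, so [OH-] equals the given concentration.
pOH = -log10([OH-]) = -log10(0.0372) = 1.429457
pH = 14 - pOH = 14 - 1.429457
pH = 12.570543, rounded to 4 dp:

12.5705


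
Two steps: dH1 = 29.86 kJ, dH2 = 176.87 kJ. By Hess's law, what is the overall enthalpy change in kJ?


Hess's law: enthalpy is a state function, so add the step enthalpies.
dH_total = dH1 + dH2 = 29.86 + (176.87)
dH_total = 206.73 kJ:

206.73 kJ


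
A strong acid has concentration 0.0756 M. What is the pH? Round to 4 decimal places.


A strong acid dissociates completely, so [H+] equals the given concentration.
pH = -log10([H+]) = -log10(0.0756)
pH = 1.1214782, rounded to 4 dp:

1.1215


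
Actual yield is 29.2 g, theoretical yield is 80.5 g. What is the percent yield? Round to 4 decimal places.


% yield = 100 * actual / theoretical
% yield = 100 * 29.2 / 80.5
% yield = 36.27329193 %, rounded to 4 dp:

36.2733 %


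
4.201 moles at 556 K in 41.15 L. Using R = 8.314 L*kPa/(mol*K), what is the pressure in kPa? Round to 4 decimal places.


PV = nRT, solve for P = nRT / V.
nRT = 4.201 * 8.314 * 556 = 19419.4754
P = 19419.4754 / 41.15
P = 471.91920778 kPa, rounded to 4 dp:

471.9192 kPa


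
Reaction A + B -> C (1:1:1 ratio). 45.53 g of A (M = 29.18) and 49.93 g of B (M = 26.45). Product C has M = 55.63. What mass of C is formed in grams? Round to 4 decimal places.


Find moles of each reactant; the smaller value is the limiting reagent in a 1:1:1 reaction, so moles_C equals moles of the limiter.
n_A = mass_A / M_A = 45.53 / 29.18 = 1.560315 mol
n_B = mass_B / M_B = 49.93 / 26.45 = 1.887713 mol
Limiting reagent: A (smaller), n_limiting = 1.560315 mol
mass_C = n_limiting * M_C = 1.560315 * 55.63
mass_C = 86.80032345 g, rounded to 4 dp:

86.8003 g


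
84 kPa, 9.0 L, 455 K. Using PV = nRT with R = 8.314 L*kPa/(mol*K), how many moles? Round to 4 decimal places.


PV = nRT, solve for n = PV / (RT).
PV = 84 * 9.0 = 756.0
RT = 8.314 * 455 = 3782.87
n = 756.0 / 3782.87
n = 0.19984826 mol, rounded to 4 dp:

0.1998 mol


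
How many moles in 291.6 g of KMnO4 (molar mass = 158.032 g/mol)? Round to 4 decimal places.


n = mass / M
n = 291.6 / 158.032
n = 1.84519591 mol, rounded to 4 dp:

1.8452 mol


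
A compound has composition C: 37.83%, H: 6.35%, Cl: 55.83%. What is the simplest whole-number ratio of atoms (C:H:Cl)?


Assume 100 g of compound, divide each mass% by atomic mass to get moles, then normalize by the smallest to get a raw atom ratio.
Moles per 100 g: C: 37.83/12.011 = 3.1496, H: 6.35/1.008 = 6.2996, Cl: 55.83/35.453 = 1.5748
Raw ratio (divide by min = 1.5748): C: 2.0, H: 4.0, Cl: 1.0
Multiply by 1 to clear fractions: C: 2.0 ~= 2, H: 4.0 ~= 4, Cl: 1.0 ~= 1
Reduce by GCD to get the simplest whole-number ratio:

2:4:1


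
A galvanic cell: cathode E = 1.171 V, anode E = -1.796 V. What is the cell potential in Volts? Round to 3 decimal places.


Standard cell potential: E_cell = E_cathode - E_anode.
E_cell = 1.171 - (-1.796)
E_cell = 2.967 V, rounded to 3 dp:

2.967 V


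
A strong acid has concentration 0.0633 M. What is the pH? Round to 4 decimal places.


A strong acid dissociates completely, so [H+] equals the given concentration.
pH = -log10([H+]) = -log10(0.0633)
pH = 1.19859629, rounded to 4 dp:

1.1986


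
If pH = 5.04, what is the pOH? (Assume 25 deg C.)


At 25 deg C, pH + pOH = 14.
pOH = 14 - pH = 14 - 5.04
pOH = 8.96:

8.96


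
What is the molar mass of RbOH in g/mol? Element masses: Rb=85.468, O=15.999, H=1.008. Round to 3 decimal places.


M = sum(count * atomic_mass) over atoms.
M = 1*85.468 + 1*15.999 + 1*1.008
M = 85.468 + 15.999 + 1.008
M = 102.475 g/mol, rounded to 3 dp:

102.475 g/mol


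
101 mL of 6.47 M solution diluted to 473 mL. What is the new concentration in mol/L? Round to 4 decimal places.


Dilution: M1*V1 = M2*V2, solve for M2.
M2 = M1*V1 / V2
M2 = 6.47 * 101 / 473
M2 = 653.47 / 473
M2 = 1.38154334 mol/L, rounded to 4 dp:

1.3815 mol/L


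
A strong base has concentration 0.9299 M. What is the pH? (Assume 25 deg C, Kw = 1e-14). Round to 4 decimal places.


A strong base dissociates completely, so [OH-] equals the given concentration.
pOH = -log10([OH-]) = -log10(0.9299) = 0.031564
pH = 14 - pOH = 14 - 0.031564
pH = 13.968436, rounded to 4 dp:

13.9684


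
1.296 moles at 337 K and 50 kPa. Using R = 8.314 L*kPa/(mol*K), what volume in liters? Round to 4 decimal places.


PV = nRT, solve for V = nRT / P.
nRT = 1.296 * 8.314 * 337 = 3631.1561
V = 3631.1561 / 50
V = 72.623122 L, rounded to 4 dp:

72.6231 L


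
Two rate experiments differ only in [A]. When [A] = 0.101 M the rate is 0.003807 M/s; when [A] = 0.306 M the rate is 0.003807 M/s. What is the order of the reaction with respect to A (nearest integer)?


Rate is proportional to [A]^n, so rate2/rate1 = ([A]2/[A]1)^n. Take logs to solve for n.
rate2/rate1 = 0.003807 / 0.003807 = 1.0
[A]2/[A]1 = 0.306 / 0.101 = 3.0297
n = ln(1.0) / ln(3.0297) = 0.0
Nearest integer order:

0


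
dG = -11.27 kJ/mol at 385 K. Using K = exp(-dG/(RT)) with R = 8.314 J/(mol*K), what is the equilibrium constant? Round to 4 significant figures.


dG is in kJ/mol; multiply by 1000 to match R in J/(mol*K).
RT = 8.314 * 385 = 3200.89 J/mol
exponent = -dG*1000 / (RT) = -(-11.27*1000) / 3200.89 = 3.52089575
K = exp(3.52089575)
K = 33.814704, rounded to 4 significant figures:

33.81


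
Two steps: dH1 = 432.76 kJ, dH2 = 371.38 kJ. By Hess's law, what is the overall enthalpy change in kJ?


Hess's law: enthalpy is a state function, so add the step enthalpies.
dH_total = dH1 + dH2 = 432.76 + (371.38)
dH_total = 804.14 kJ:

804.14 kJ


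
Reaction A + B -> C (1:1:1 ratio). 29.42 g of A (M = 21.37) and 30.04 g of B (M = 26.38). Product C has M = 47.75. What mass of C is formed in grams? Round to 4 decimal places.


Find moles of each reactant; the smaller value is the limiting reagent in a 1:1:1 reaction, so moles_C equals moles of the limiter.
n_A = mass_A / M_A = 29.42 / 21.37 = 1.376696 mol
n_B = mass_B / M_B = 30.04 / 26.38 = 1.138741 mol
Limiting reagent: B (smaller), n_limiting = 1.138741 mol
mass_C = n_limiting * M_C = 1.138741 * 47.75
mass_C = 54.37488275 g, rounded to 4 dp:

54.3749 g


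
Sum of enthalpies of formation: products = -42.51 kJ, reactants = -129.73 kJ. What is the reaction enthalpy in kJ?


dH_rxn = sum(dH_f products) - sum(dH_f reactants)
dH_rxn = -42.51 - (-129.73)
dH_rxn = 87.22 kJ:

87.22 kJ


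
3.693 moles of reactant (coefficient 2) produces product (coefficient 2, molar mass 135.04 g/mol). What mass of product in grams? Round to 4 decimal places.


Use the coefficient ratio to convert reactant moles to product moles, then multiply by the product's molar mass.
moles_P = moles_R * (coeff_P / coeff_R) = 3.693 * (2/2) = 3.693
mass_P = moles_P * M_P = 3.693 * 135.04
mass_P = 498.70272 g, rounded to 4 dp:

498.7027 g


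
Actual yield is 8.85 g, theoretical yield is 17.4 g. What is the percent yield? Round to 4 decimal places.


% yield = 100 * actual / theoretical
% yield = 100 * 8.85 / 17.4
% yield = 50.86206897 %, rounded to 4 dp:

50.8621 %


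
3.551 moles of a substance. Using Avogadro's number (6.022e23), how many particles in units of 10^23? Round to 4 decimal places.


N = n * NA, then divide by 1e23 for the requested units.
N / 1e23 = n * 6.022
N / 1e23 = 3.551 * 6.022
N / 1e23 = 21.384122, rounded to 4 dp:

21.3841


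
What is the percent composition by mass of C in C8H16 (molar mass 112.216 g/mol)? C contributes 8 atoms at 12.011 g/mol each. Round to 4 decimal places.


pct = 100 * (n_elem * M_elem) / M_total
mass_contribution = 8 * 12.011 = 96.088 g/mol
pct = 100 * 96.088 / 112.216
pct = 85.62771797 %, rounded to 4 dp:

85.6277 %


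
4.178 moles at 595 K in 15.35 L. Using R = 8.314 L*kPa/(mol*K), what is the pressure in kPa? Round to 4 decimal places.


PV = nRT, solve for P = nRT / V.
nRT = 4.178 * 8.314 * 595 = 20667.8557
P = 20667.8557 / 15.35
P = 1346.44011075 kPa, rounded to 4 dp:

1346.4401 kPa


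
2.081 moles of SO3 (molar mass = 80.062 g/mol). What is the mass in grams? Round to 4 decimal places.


mass = n * M
mass = 2.081 * 80.062
mass = 166.609022 g, rounded to 4 dp:

166.6090 g


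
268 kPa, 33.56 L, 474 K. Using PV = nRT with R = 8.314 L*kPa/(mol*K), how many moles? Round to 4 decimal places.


PV = nRT, solve for n = PV / (RT).
PV = 268 * 33.56 = 8994.08
RT = 8.314 * 474 = 3940.836
n = 8994.08 / 3940.836
n = 2.28227716 mol, rounded to 4 dp:

2.2823 mol


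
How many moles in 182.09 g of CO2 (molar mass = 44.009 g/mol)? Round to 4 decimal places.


n = mass / M
n = 182.09 / 44.009
n = 4.13756277 mol, rounded to 4 dp:

4.1376 mol


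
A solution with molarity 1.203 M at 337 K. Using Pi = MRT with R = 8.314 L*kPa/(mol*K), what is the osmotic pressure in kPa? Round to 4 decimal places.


Osmotic pressure (van't Hoff): Pi = M*R*T.
RT = 8.314 * 337 = 2801.818
Pi = 1.203 * 2801.818
Pi = 3370.587054 kPa, rounded to 4 dp:

3370.5871 kPa


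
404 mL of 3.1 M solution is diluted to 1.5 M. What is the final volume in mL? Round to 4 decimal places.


Dilution: M1*V1 = M2*V2, solve for V2.
V2 = M1*V1 / M2
V2 = 3.1 * 404 / 1.5
V2 = 1252.4 / 1.5
V2 = 834.93333333 mL, rounded to 4 dp:

834.9333 mL


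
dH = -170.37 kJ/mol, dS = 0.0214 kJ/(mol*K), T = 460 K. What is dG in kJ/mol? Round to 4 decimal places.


Gibbs: dG = dH - T*dS (consistent units, dS already in kJ/(mol*K)).
T*dS = 460 * 0.0214 = 9.844
dG = -170.37 - (9.844)
dG = -180.214 kJ/mol, rounded to 4 dp:

-180.2140 kJ/mol


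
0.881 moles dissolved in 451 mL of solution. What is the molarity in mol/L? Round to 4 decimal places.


Convert volume to liters: V_L = V_mL / 1000.
V_L = 451 / 1000 = 0.451 L
M = n / V_L = 0.881 / 0.451
M = 1.95343681 mol/L, rounded to 4 dp:

1.9534 mol/L


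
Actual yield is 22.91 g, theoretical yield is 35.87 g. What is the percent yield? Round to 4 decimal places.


% yield = 100 * actual / theoretical
% yield = 100 * 22.91 / 35.87
% yield = 63.86952885 %, rounded to 4 dp:

63.8695 %


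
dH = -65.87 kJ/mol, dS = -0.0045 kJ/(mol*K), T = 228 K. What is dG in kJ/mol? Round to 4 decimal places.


Gibbs: dG = dH - T*dS (consistent units, dS already in kJ/(mol*K)).
T*dS = 228 * -0.0045 = -1.026
dG = -65.87 - (-1.026)
dG = -64.844 kJ/mol, rounded to 4 dp:

-64.8440 kJ/mol


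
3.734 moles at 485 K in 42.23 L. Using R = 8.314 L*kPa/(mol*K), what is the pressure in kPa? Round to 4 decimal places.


PV = nRT, solve for P = nRT / V.
nRT = 3.734 * 8.314 * 485 = 15056.5709
P = 15056.5709 / 42.23
P = 356.53731707 kPa, rounded to 4 dp:

356.5373 kPa


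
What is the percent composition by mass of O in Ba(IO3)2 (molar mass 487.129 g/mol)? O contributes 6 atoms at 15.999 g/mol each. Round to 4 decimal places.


pct = 100 * (n_elem * M_elem) / M_total
mass_contribution = 6 * 15.999 = 95.994 g/mol
pct = 100 * 95.994 / 487.129
pct = 19.70607375 %, rounded to 4 dp:

19.7061 %


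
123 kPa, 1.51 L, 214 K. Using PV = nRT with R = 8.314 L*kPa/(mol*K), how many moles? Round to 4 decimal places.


PV = nRT, solve for n = PV / (RT).
PV = 123 * 1.51 = 185.73
RT = 8.314 * 214 = 1779.196
n = 185.73 / 1779.196
n = 0.10438985 mol, rounded to 4 dp:

0.1044 mol


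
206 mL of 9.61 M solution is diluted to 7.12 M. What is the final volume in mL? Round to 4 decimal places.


Dilution: M1*V1 = M2*V2, solve for V2.
V2 = M1*V1 / M2
V2 = 9.61 * 206 / 7.12
V2 = 1979.66 / 7.12
V2 = 278.04213483 mL, rounded to 4 dp:

278.0421 mL


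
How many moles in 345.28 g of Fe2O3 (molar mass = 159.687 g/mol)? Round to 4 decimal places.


n = mass / M
n = 345.28 / 159.687
n = 2.16222986 mol, rounded to 4 dp:

2.1622 mol


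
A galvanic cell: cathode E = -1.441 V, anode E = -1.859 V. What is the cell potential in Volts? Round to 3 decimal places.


Standard cell potential: E_cell = E_cathode - E_anode.
E_cell = -1.441 - (-1.859)
E_cell = 0.418 V, rounded to 3 dp:

0.418 V


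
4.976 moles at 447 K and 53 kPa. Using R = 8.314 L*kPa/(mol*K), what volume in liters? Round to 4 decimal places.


PV = nRT, solve for V = nRT / P.
nRT = 4.976 * 8.314 * 447 = 18492.5974
V = 18492.5974 / 53
V = 348.91693208 L, rounded to 4 dp:

348.9169 L


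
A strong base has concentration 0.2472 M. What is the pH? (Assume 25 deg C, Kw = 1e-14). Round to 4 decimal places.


A strong base dissociates completely, so [OH-] equals the given concentration.
pOH = -log10([OH-]) = -log10(0.2472) = 0.606952
pH = 14 - pOH = 14 - 0.606952
pH = 13.393048, rounded to 4 dp:

13.3930


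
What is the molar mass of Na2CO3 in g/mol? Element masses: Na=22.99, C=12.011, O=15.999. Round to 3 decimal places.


M = sum(count * atomic_mass) over atoms.
M = 2*22.99 + 1*12.011 + 3*15.999
M = 45.98 + 12.011 + 47.997
M = 105.988 g/mol, rounded to 3 dp:

105.988 g/mol


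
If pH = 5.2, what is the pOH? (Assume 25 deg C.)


At 25 deg C, pH + pOH = 14.
pOH = 14 - pH = 14 - 5.2
pOH = 8.8:

8.80


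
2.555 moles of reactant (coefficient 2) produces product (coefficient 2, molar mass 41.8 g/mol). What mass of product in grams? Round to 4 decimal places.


Use the coefficient ratio to convert reactant moles to product moles, then multiply by the product's molar mass.
moles_P = moles_R * (coeff_P / coeff_R) = 2.555 * (2/2) = 2.555
mass_P = moles_P * M_P = 2.555 * 41.8
mass_P = 106.799 g, rounded to 4 dp:

106.7990 g


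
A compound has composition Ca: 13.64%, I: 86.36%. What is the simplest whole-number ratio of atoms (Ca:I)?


Assume 100 g of compound, divide each mass% by atomic mass to get moles, then normalize by the smallest to get a raw atom ratio.
Moles per 100 g: Ca: 13.64/40.078 = 0.3403, I: 86.36/126.904 = 0.6805
Raw ratio (divide by min = 0.3403): Ca: 1.0, I: 2.0
Multiply by 1 to clear fractions: Ca: 1.0 ~= 1, I: 2.0 ~= 2
Reduce by GCD to get the simplest whole-number ratio:

1:2


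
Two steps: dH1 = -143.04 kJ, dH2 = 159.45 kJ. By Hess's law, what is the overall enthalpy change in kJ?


Hess's law: enthalpy is a state function, so add the step enthalpies.
dH_total = dH1 + dH2 = -143.04 + (159.45)
dH_total = 16.41 kJ:

16.41 kJ


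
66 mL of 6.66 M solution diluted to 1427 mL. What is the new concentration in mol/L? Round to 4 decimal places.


Dilution: M1*V1 = M2*V2, solve for M2.
M2 = M1*V1 / V2
M2 = 6.66 * 66 / 1427
M2 = 439.56 / 1427
M2 = 0.30803083 mol/L, rounded to 4 dp:

0.3080 mol/L


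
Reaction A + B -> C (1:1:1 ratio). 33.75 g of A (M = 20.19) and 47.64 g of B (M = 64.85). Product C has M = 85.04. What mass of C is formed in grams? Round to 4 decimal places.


Find moles of each reactant; the smaller value is the limiting reagent in a 1:1:1 reaction, so moles_C equals moles of the limiter.
n_A = mass_A / M_A = 33.75 / 20.19 = 1.67162 mol
n_B = mass_B / M_B = 47.64 / 64.85 = 0.734618 mol
Limiting reagent: B (smaller), n_limiting = 0.734618 mol
mass_C = n_limiting * M_C = 0.734618 * 85.04
mass_C = 62.47191472 g, rounded to 4 dp:

62.4719 g


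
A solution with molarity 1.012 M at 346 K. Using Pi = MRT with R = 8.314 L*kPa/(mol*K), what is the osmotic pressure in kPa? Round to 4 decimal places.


Osmotic pressure (van't Hoff): Pi = M*R*T.
RT = 8.314 * 346 = 2876.644
Pi = 1.012 * 2876.644
Pi = 2911.163728 kPa, rounded to 4 dp:

2911.1637 kPa


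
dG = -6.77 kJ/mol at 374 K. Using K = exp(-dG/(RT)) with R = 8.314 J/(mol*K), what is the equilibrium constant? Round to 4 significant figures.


dG is in kJ/mol; multiply by 1000 to match R in J/(mol*K).
RT = 8.314 * 374 = 3109.436 J/mol
exponent = -dG*1000 / (RT) = -(-6.77*1000) / 3109.436 = 2.17724372
K = exp(2.17724372)
K = 8.8219569, rounded to 4 significant figures:

8.822


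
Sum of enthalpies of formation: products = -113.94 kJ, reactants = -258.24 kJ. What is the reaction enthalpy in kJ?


dH_rxn = sum(dH_f products) - sum(dH_f reactants)
dH_rxn = -113.94 - (-258.24)
dH_rxn = 144.3 kJ:

144.30 kJ


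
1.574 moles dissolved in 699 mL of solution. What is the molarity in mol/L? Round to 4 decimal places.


Convert volume to liters: V_L = V_mL / 1000.
V_L = 699 / 1000 = 0.699 L
M = n / V_L = 1.574 / 0.699
M = 2.25178827 mol/L, rounded to 4 dp:

2.2518 mol/L


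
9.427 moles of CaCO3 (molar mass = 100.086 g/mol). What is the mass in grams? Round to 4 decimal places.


mass = n * M
mass = 9.427 * 100.086
mass = 943.510722 g, rounded to 4 dp:

943.5107 g


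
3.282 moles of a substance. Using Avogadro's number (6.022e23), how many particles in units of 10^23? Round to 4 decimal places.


N = n * NA, then divide by 1e23 for the requested units.
N / 1e23 = n * 6.022
N / 1e23 = 3.282 * 6.022
N / 1e23 = 19.764204, rounded to 4 dp:

19.7642


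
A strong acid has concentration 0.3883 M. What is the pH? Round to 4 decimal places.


A strong acid dissociates completely, so [H+] equals the given concentration.
pH = -log10([H+]) = -log10(0.3883)
pH = 0.41083261, rounded to 4 dp:

0.4108


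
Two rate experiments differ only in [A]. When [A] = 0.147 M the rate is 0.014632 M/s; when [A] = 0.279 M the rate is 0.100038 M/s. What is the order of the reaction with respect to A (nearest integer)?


Rate is proportional to [A]^n, so rate2/rate1 = ([A]2/[A]1)^n. Take logs to solve for n.
rate2/rate1 = 0.100038 / 0.014632 = 6.8369
[A]2/[A]1 = 0.279 / 0.147 = 1.898
n = ln(6.8369) / ln(1.898) = 3.0
Nearest integer order:

3


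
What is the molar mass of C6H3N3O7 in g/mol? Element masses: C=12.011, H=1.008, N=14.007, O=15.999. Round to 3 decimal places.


M = sum(count * atomic_mass) over atoms.
M = 6*12.011 + 3*1.008 + 3*14.007 + 7*15.999
M = 72.066 + 3.024 + 42.021 + 111.993
M = 229.104 g/mol, rounded to 3 dp:

229.104 g/mol


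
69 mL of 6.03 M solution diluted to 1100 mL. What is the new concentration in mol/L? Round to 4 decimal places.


Dilution: M1*V1 = M2*V2, solve for M2.
M2 = M1*V1 / V2
M2 = 6.03 * 69 / 1100
M2 = 416.07 / 1100
M2 = 0.37824545 mol/L, rounded to 4 dp:

0.3782 mol/L


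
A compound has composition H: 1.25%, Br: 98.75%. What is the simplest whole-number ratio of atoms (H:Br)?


Assume 100 g of compound, divide each mass% by atomic mass to get moles, then normalize by the smallest to get a raw atom ratio.
Moles per 100 g: H: 1.25/1.008 = 1.2401, Br: 98.75/79.904 = 1.2359
Raw ratio (divide by min = 1.2359): H: 1.003, Br: 1.0
Multiply by 1 to clear fractions: H: 1.003 ~= 1, Br: 1.0 ~= 1
Reduce by GCD to get the simplest whole-number ratio:

1:1


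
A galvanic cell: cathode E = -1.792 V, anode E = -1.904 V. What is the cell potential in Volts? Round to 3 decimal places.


Standard cell potential: E_cell = E_cathode - E_anode.
E_cell = -1.792 - (-1.904)
E_cell = 0.112 V, rounded to 3 dp:

0.112 V


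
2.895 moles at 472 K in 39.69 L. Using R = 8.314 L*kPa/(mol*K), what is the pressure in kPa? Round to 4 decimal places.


PV = nRT, solve for P = nRT / V.
nRT = 2.895 * 8.314 * 472 = 11360.5822
P = 11360.5822 / 39.69
P = 286.23285966 kPa, rounded to 4 dp:

286.2329 kPa


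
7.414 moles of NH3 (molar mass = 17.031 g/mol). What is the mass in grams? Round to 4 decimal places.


mass = n * M
mass = 7.414 * 17.031
mass = 126.267834 g, rounded to 4 dp:

126.2678 g


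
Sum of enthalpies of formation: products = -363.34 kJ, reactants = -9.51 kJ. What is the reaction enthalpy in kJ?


dH_rxn = sum(dH_f products) - sum(dH_f reactants)
dH_rxn = -363.34 - (-9.51)
dH_rxn = -353.83 kJ:

-353.83 kJ


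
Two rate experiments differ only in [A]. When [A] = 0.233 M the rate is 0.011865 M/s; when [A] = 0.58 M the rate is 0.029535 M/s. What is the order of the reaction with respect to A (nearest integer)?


Rate is proportional to [A]^n, so rate2/rate1 = ([A]2/[A]1)^n. Take logs to solve for n.
rate2/rate1 = 0.029535 / 0.011865 = 2.4893
[A]2/[A]1 = 0.58 / 0.233 = 2.4893
n = ln(2.4893) / ln(2.4893) = 1.0
Nearest integer order:

1


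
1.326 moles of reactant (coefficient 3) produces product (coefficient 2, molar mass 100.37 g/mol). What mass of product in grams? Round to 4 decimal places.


Use the coefficient ratio to convert reactant moles to product moles, then multiply by the product's molar mass.
moles_P = moles_R * (coeff_P / coeff_R) = 1.326 * (2/3) = 0.884
mass_P = moles_P * M_P = 0.884 * 100.37
mass_P = 88.72708 g, rounded to 4 dp:

88.7271 g


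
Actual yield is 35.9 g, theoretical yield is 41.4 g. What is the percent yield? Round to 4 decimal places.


% yield = 100 * actual / theoretical
% yield = 100 * 35.9 / 41.4
% yield = 86.71497585 %, rounded to 4 dp:

86.7150 %


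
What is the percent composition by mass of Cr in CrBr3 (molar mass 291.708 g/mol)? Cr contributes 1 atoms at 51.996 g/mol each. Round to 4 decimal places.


pct = 100 * (n_elem * M_elem) / M_total
mass_contribution = 1 * 51.996 = 51.996 g/mol
pct = 100 * 51.996 / 291.708
pct = 17.82467399 %, rounded to 4 dp:

17.8247 %


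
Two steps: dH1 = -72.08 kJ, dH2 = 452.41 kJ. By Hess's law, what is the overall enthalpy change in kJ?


Hess's law: enthalpy is a state function, so add the step enthalpies.
dH_total = dH1 + dH2 = -72.08 + (452.41)
dH_total = 380.33 kJ:

380.33 kJ


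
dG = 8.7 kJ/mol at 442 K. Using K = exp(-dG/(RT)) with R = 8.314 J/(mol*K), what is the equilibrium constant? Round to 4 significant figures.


dG is in kJ/mol; multiply by 1000 to match R in J/(mol*K).
RT = 8.314 * 442 = 3674.788 J/mol
exponent = -dG*1000 / (RT) = -(8.7*1000) / 3674.788 = -2.36748351
K = exp(-2.36748351)
K = 0.093716266, rounded to 4 significant figures:

0.09372


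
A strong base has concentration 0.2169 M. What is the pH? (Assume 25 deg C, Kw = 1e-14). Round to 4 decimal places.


A strong base dissociates completely, so [OH-] equals the given concentration.
pOH = -log10([OH-]) = -log10(0.2169) = 0.66374
pH = 14 - pOH = 14 - 0.66374
pH = 13.33626, rounded to 4 dp:

13.3363


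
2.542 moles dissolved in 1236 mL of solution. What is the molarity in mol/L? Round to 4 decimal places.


Convert volume to liters: V_L = V_mL / 1000.
V_L = 1236 / 1000 = 1.236 L
M = n / V_L = 2.542 / 1.236
M = 2.0566343 mol/L, rounded to 4 dp:

2.0566 mol/L


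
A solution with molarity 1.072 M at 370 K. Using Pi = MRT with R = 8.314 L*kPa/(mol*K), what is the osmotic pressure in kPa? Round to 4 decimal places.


Osmotic pressure (van't Hoff): Pi = M*R*T.
RT = 8.314 * 370 = 3076.18
Pi = 1.072 * 3076.18
Pi = 3297.66496 kPa, rounded to 4 dp:

3297.6650 kPa


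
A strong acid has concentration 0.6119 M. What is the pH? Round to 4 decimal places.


A strong acid dissociates completely, so [H+] equals the given concentration.
pH = -log10([H+]) = -log10(0.6119)
pH = 0.21331955, rounded to 4 dp:

0.2133


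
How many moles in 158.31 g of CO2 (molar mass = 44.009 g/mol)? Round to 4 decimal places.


n = mass / M
n = 158.31 / 44.009
n = 3.59721875 mol, rounded to 4 dp:

3.5972 mol


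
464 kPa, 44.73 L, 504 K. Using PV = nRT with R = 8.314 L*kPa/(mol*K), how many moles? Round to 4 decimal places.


PV = nRT, solve for n = PV / (RT).
PV = 464 * 44.73 = 20754.72
RT = 8.314 * 504 = 4190.256
n = 20754.72 / 4190.256
n = 4.95309117 mol, rounded to 4 dp:

4.9531 mol


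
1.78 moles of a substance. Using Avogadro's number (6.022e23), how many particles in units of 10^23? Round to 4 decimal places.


N = n * NA, then divide by 1e23 for the requested units.
N / 1e23 = n * 6.022
N / 1e23 = 1.78 * 6.022
N / 1e23 = 10.71916, rounded to 4 dp:

10.7192


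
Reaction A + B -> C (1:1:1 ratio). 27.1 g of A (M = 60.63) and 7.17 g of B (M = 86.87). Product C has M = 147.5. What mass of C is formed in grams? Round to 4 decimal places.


Find moles of each reactant; the smaller value is the limiting reagent in a 1:1:1 reaction, so moles_C equals moles of the limiter.
n_A = mass_A / M_A = 27.1 / 60.63 = 0.446973 mol
n_B = mass_B / M_B = 7.17 / 86.87 = 0.082537 mol
Limiting reagent: B (smaller), n_limiting = 0.082537 mol
mass_C = n_limiting * M_C = 0.082537 * 147.5
mass_C = 12.1742075 g, rounded to 4 dp:

12.1742 g


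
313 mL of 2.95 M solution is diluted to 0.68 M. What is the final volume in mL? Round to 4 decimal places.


Dilution: M1*V1 = M2*V2, solve for V2.
V2 = M1*V1 / M2
V2 = 2.95 * 313 / 0.68
V2 = 923.35 / 0.68
V2 = 1357.86764706 mL, rounded to 4 dp:

1357.8676 mL


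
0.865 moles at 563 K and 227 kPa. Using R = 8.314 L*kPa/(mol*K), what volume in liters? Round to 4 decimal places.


PV = nRT, solve for V = nRT / P.
nRT = 0.865 * 8.314 * 563 = 4048.8764
V = 4048.8764 / 227
V = 17.83645991 L, rounded to 4 dp:

17.8365 L


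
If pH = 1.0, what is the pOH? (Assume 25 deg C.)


At 25 deg C, pH + pOH = 14.
pOH = 14 - pH = 14 - 1.0
pOH = 13.0:

13.00


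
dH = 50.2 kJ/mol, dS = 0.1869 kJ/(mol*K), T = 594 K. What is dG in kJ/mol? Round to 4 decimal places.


Gibbs: dG = dH - T*dS (consistent units, dS already in kJ/(mol*K)).
T*dS = 594 * 0.1869 = 111.0186
dG = 50.2 - (111.0186)
dG = -60.8186 kJ/mol, rounded to 4 dp:

-60.8186 kJ/mol


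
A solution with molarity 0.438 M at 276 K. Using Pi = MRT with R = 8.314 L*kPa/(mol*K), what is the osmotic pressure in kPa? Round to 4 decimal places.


Osmotic pressure (van't Hoff): Pi = M*R*T.
RT = 8.314 * 276 = 2294.664
Pi = 0.438 * 2294.664
Pi = 1005.062832 kPa, rounded to 4 dp:

1005.0628 kPa


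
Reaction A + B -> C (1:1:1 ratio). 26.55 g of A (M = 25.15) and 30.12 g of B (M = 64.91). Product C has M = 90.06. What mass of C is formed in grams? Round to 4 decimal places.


Find moles of each reactant; the smaller value is the limiting reagent in a 1:1:1 reaction, so moles_C equals moles of the limiter.
n_A = mass_A / M_A = 26.55 / 25.15 = 1.055666 mol
n_B = mass_B / M_B = 30.12 / 64.91 = 0.464027 mol
Limiting reagent: B (smaller), n_limiting = 0.464027 mol
mass_C = n_limiting * M_C = 0.464027 * 90.06
mass_C = 41.79027162 g, rounded to 4 dp:

41.7903 g


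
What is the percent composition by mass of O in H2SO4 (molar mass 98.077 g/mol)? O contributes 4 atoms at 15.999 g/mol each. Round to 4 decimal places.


pct = 100 * (n_elem * M_elem) / M_total
mass_contribution = 4 * 15.999 = 63.996 g/mol
pct = 100 * 63.996 / 98.077
pct = 65.25077235 %, rounded to 4 dp:

65.2508 %


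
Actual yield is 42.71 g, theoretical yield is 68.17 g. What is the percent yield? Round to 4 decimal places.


% yield = 100 * actual / theoretical
% yield = 100 * 42.71 / 68.17
% yield = 62.65219305 %, rounded to 4 dp:

62.6522 %


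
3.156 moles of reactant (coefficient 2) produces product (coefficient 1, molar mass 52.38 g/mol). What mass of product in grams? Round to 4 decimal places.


Use the coefficient ratio to convert reactant moles to product moles, then multiply by the product's molar mass.
moles_P = moles_R * (coeff_P / coeff_R) = 3.156 * (1/2) = 1.578
mass_P = moles_P * M_P = 1.578 * 52.38
mass_P = 82.65564 g, rounded to 4 dp:

82.6556 g


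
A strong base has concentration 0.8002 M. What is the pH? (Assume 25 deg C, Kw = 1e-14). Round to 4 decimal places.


A strong base dissociates completely, so [OH-] equals the given concentration.
pOH = -log10([OH-]) = -log10(0.8002) = 0.096801
pH = 14 - pOH = 14 - 0.096801
pH = 13.903199, rounded to 4 dp:

13.9032


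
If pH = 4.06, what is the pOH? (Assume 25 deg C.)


At 25 deg C, pH + pOH = 14.
pOH = 14 - pH = 14 - 4.06
pOH = 9.94:

9.94


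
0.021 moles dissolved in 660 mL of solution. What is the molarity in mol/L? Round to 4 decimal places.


Convert volume to liters: V_L = V_mL / 1000.
V_L = 660 / 1000 = 0.66 L
M = n / V_L = 0.021 / 0.66
M = 0.03181818 mol/L, rounded to 4 dp:

0.0318 mol/L


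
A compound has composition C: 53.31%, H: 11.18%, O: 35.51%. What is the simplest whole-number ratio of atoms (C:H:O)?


Assume 100 g of compound, divide each mass% by atomic mass to get moles, then normalize by the smallest to get a raw atom ratio.
Moles per 100 g: C: 53.31/12.011 = 4.4384, H: 11.18/1.008 = 11.0913, O: 35.51/15.999 = 2.2195
Raw ratio (divide by min = 2.2195): C: 2.0, H: 4.997, O: 1.0
Multiply by 1 to clear fractions: C: 2.0 ~= 2, H: 4.997 ~= 5, O: 1.0 ~= 1
Reduce by GCD to get the simplest whole-number ratio:

2:5:1


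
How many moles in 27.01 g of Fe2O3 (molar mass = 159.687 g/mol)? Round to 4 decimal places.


n = mass / M
n = 27.01 / 159.687
n = 0.16914339 mol, rounded to 4 dp:

0.1691 mol


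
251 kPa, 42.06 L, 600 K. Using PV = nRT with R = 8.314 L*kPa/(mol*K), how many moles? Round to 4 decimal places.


PV = nRT, solve for n = PV / (RT).
PV = 251 * 42.06 = 10557.06
RT = 8.314 * 600 = 4988.4
n = 10557.06 / 4988.4
n = 2.11632187 mol, rounded to 4 dp:

2.1163 mol


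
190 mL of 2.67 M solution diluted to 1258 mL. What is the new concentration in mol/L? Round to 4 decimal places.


Dilution: M1*V1 = M2*V2, solve for M2.
M2 = M1*V1 / V2
M2 = 2.67 * 190 / 1258
M2 = 507.3 / 1258
M2 = 0.40325914 mol/L, rounded to 4 dp:

0.4033 mol/L


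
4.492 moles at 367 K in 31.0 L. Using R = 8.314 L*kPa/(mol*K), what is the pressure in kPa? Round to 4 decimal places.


PV = nRT, solve for P = nRT / V.
nRT = 4.492 * 8.314 * 367 = 13706.1611
P = 13706.1611 / 31.0
P = 442.13422903 kPa, rounded to 4 dp:

442.1342 kPa


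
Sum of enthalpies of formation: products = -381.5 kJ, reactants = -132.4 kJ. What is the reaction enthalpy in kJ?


dH_rxn = sum(dH_f products) - sum(dH_f reactants)
dH_rxn = -381.5 - (-132.4)
dH_rxn = -249.1 kJ:

-249.10 kJ


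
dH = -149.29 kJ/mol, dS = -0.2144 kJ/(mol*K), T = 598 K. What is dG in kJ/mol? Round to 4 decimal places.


Gibbs: dG = dH - T*dS (consistent units, dS already in kJ/(mol*K)).
T*dS = 598 * -0.2144 = -128.2112
dG = -149.29 - (-128.2112)
dG = -21.0788 kJ/mol, rounded to 4 dp:

-21.0788 kJ/mol


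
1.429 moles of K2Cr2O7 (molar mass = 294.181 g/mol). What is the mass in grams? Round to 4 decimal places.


mass = n * M
mass = 1.429 * 294.181
mass = 420.384649 g, rounded to 4 dp:

420.3846 g


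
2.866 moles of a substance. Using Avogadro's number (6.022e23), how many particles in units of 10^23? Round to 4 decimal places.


N = n * NA, then divide by 1e23 for the requested units.
N / 1e23 = n * 6.022
N / 1e23 = 2.866 * 6.022
N / 1e23 = 17.259052, rounded to 4 dp:

17.2591


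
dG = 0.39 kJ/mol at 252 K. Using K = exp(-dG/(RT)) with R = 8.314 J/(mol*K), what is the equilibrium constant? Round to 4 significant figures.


dG is in kJ/mol; multiply by 1000 to match R in J/(mol*K).
RT = 8.314 * 252 = 2095.128 J/mol
exponent = -dG*1000 / (RT) = -(0.39*1000) / 2095.128 = -0.18614614
K = exp(-0.18614614)
K = 0.83015227, rounded to 4 significant figures:

0.8302


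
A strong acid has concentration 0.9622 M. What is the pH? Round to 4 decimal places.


A strong acid dissociates completely, so [H+] equals the given concentration.
pH = -log10([H+]) = -log10(0.9622)
pH = 0.01673465, rounded to 4 dp:

0.0167


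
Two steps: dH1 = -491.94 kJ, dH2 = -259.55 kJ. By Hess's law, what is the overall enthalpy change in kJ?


Hess's law: enthalpy is a state function, so add the step enthalpies.
dH_total = dH1 + dH2 = -491.94 + (-259.55)
dH_total = -751.49 kJ:

-751.49 kJ


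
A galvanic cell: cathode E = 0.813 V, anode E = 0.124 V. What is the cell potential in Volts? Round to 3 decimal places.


Standard cell potential: E_cell = E_cathode - E_anode.
E_cell = 0.813 - (0.124)
E_cell = 0.689 V, rounded to 3 dp:

0.689 V


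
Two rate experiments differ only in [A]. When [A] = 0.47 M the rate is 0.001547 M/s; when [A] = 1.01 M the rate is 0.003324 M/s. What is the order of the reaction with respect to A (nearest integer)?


Rate is proportional to [A]^n, so rate2/rate1 = ([A]2/[A]1)^n. Take logs to solve for n.
rate2/rate1 = 0.003324 / 0.001547 = 2.1487
[A]2/[A]1 = 1.01 / 0.47 = 2.1489
n = ln(2.1487) / ln(2.1489) = 1.0
Nearest integer order:

1


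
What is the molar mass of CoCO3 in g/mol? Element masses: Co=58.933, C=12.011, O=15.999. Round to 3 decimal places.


M = sum(count * atomic_mass) over atoms.
M = 1*58.933 + 1*12.011 + 3*15.999
M = 58.933 + 12.011 + 47.997
M = 118.941 g/mol, rounded to 3 dp:

118.941 g/mol


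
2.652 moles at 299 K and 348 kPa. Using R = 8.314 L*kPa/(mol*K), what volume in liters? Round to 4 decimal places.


PV = nRT, solve for V = nRT / P.
nRT = 2.652 * 8.314 * 299 = 6592.5697
V = 6592.5697 / 348
V = 18.9441658 L, rounded to 4 dp:

18.9442 L


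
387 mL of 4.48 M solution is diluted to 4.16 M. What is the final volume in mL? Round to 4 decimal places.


Dilution: M1*V1 = M2*V2, solve for V2.
V2 = M1*V1 / M2
V2 = 4.48 * 387 / 4.16
V2 = 1733.76 / 4.16
V2 = 416.76923077 mL, rounded to 4 dp:

416.7692 mL


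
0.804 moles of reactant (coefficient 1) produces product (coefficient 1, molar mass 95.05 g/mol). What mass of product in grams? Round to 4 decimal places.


Use the coefficient ratio to convert reactant moles to product moles, then multiply by the product's molar mass.
moles_P = moles_R * (coeff_P / coeff_R) = 0.804 * (1/1) = 0.804
mass_P = moles_P * M_P = 0.804 * 95.05
mass_P = 76.4202 g, rounded to 4 dp:

76.4202 g


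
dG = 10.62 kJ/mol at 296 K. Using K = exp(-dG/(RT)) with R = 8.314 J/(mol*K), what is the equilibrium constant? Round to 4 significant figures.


dG is in kJ/mol; multiply by 1000 to match R in J/(mol*K).
RT = 8.314 * 296 = 2460.944 J/mol
exponent = -dG*1000 / (RT) = -(10.62*1000) / 2460.944 = -4.31541717
K = exp(-4.31541717)
K = 0.013360975, rounded to 4 significant figures:

0.01336


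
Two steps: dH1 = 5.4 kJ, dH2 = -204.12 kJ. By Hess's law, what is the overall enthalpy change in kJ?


Hess's law: enthalpy is a state function, so add the step enthalpies.
dH_total = dH1 + dH2 = 5.4 + (-204.12)
dH_total = -198.72 kJ:

-198.72 kJ


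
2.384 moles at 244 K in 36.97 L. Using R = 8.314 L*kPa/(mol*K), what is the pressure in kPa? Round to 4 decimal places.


PV = nRT, solve for P = nRT / V.
nRT = 2.384 * 8.314 * 244 = 4836.2205
P = 4836.2205 / 36.97
P = 130.81472816 kPa, rounded to 4 dp:

130.8147 kPa


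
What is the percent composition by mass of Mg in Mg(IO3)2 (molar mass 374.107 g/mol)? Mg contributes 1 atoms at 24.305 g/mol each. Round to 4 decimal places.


pct = 100 * (n_elem * M_elem) / M_total
mass_contribution = 1 * 24.305 = 24.305 g/mol
pct = 100 * 24.305 / 374.107
pct = 6.49680439 %, rounded to 4 dp:

6.4968 %


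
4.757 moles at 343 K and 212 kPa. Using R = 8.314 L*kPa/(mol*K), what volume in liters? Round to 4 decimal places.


PV = nRT, solve for V = nRT / P.
nRT = 4.757 * 8.314 * 343 = 13565.5464
V = 13565.5464 / 212
V = 63.98842642 L, rounded to 4 dp:

63.9884 L


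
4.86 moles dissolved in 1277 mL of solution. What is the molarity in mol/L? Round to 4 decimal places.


Convert volume to liters: V_L = V_mL / 1000.
V_L = 1277 / 1000 = 1.277 L
M = n / V_L = 4.86 / 1.277
M = 3.80579483 mol/L, rounded to 4 dp:

3.8058 mol/L


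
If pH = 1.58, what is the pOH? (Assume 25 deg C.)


At 25 deg C, pH + pOH = 14.
pOH = 14 - pH = 14 - 1.58
pOH = 12.42:

12.42


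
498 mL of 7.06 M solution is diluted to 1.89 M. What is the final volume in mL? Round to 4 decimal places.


Dilution: M1*V1 = M2*V2, solve for V2.
V2 = M1*V1 / M2
V2 = 7.06 * 498 / 1.89
V2 = 3515.88 / 1.89
V2 = 1860.25396825 mL, rounded to 4 dp:

1860.2540 mL


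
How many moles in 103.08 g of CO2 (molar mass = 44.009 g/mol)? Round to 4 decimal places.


n = mass / M
n = 103.08 / 44.009
n = 2.34224818 mol, rounded to 4 dp:

2.3422 mol


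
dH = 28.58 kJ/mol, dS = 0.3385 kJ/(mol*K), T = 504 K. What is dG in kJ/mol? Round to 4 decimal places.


Gibbs: dG = dH - T*dS (consistent units, dS already in kJ/(mol*K)).
T*dS = 504 * 0.3385 = 170.604
dG = 28.58 - (170.604)
dG = -142.024 kJ/mol, rounded to 4 dp:

-142.0240 kJ/mol


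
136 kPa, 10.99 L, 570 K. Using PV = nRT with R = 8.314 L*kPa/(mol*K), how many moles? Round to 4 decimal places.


PV = nRT, solve for n = PV / (RT).
PV = 136 * 10.99 = 1494.64
RT = 8.314 * 570 = 4738.98
n = 1494.64 / 4738.98
n = 0.31539276 mol, rounded to 4 dp:

0.3154 mol


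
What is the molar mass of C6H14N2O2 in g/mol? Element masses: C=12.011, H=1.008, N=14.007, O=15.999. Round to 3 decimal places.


M = sum(count * atomic_mass) over atoms.
M = 6*12.011 + 14*1.008 + 2*14.007 + 2*15.999
M = 72.066 + 14.112 + 28.014 + 31.998
M = 146.19 g/mol, rounded to 3 dp:

146.190 g/mol


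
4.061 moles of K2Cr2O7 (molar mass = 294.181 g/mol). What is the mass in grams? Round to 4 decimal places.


mass = n * M
mass = 4.061 * 294.181
mass = 1194.669041 g, rounded to 4 dp:

1194.6690 g


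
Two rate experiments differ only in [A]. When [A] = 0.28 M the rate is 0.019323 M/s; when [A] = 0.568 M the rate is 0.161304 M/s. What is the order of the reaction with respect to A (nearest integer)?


Rate is proportional to [A]^n, so rate2/rate1 = ([A]2/[A]1)^n. Take logs to solve for n.
rate2/rate1 = 0.161304 / 0.019323 = 8.3478
[A]2/[A]1 = 0.568 / 0.28 = 2.0286
n = ln(8.3478) / ln(2.0286) = 3.0
Nearest integer order:

3


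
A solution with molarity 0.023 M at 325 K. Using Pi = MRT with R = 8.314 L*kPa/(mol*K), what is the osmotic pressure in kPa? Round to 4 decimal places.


Osmotic pressure (van't Hoff): Pi = M*R*T.
RT = 8.314 * 325 = 2702.05
Pi = 0.023 * 2702.05
Pi = 62.14715 kPa, rounded to 4 dp:

62.1472 kPa


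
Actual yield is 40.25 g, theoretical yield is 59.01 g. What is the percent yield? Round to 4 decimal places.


% yield = 100 * actual / theoretical
% yield = 100 * 40.25 / 59.01
% yield = 68.20877817 %, rounded to 4 dp:

68.2088 %


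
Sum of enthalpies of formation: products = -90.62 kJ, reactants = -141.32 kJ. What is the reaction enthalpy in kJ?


dH_rxn = sum(dH_f products) - sum(dH_f reactants)
dH_rxn = -90.62 - (-141.32)
dH_rxn = 50.7 kJ:

50.70 kJ


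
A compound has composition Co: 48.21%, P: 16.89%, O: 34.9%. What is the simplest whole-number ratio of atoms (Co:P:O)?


Assume 100 g of compound, divide each mass% by atomic mass to get moles, then normalize by the smallest to get a raw atom ratio.
Moles per 100 g: Co: 48.21/58.933 = 0.818, P: 16.89/30.974 = 0.5453, O: 34.9/15.999 = 2.1814
Raw ratio (divide by min = 0.5453): Co: 1.5, P: 1.0, O: 4.0
Multiply by 2 to clear fractions: Co: 3.0 ~= 3, P: 2.0 ~= 2, O: 8.001 ~= 8
Reduce by GCD to get the simplest whole-number ratio:

3:2:8
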